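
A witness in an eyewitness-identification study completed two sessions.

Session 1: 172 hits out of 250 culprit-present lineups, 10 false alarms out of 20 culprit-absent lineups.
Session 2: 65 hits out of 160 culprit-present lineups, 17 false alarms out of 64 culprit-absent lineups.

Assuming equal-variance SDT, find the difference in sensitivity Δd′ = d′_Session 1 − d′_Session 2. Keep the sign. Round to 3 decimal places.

Δd′ = 0.101

Session 1: z(0.6880) = 0.4902, z(0.5000) = 0.0000, d' = 0.4902
Session 2: z(0.4062) = -0.2373, z(0.2656) = -0.6262, d' = 0.3889
Δd' = d'_Session 1 − d'_Session 2 = 0.4902 − 0.3889 = 0.1013
Session 1 has the higher sensitivity.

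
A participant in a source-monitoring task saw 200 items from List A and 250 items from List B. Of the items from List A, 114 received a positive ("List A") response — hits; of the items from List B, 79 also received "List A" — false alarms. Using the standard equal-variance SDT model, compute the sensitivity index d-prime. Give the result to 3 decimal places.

H = 114/200 = 0.5700
FA = 79/250 = 0.3160
Φ⁻¹(H) = Φ⁻¹(0.5700) = 0.1764
Φ⁻¹(FA) = Φ⁻¹(0.3160) = -0.4789
d' = z(H) − z(FA) = 0.1764 − (-0.4789) = 0.6553

d-prime = 0.655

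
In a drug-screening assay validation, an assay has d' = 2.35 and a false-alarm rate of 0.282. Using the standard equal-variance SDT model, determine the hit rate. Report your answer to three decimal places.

z(false-alarm rate) = z(0.282) = -0.5769
z(H) = z(FA) + d' = -0.5769 + 2.35 = 1.7731
hit rate = Φ(1.7731) = 0.9619

hit rate = 0.962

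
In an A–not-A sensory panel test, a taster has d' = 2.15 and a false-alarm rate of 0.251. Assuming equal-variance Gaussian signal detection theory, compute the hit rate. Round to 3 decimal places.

z(false-alarm rate) = z(0.251) = -0.6713
z(H) = z(FA) + d' = -0.6713 + 2.15 = 1.4787
hit rate = Φ(1.4787) = 0.9304

hit rate = 0.930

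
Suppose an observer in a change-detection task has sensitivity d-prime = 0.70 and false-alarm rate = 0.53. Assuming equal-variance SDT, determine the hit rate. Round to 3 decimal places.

z(false-alarm rate) = z(0.53) = 0.0753
z(H) = z(FA) + d' = 0.0753 + 0.70 = 0.7753
hit rate = Φ(0.7753) = 0.7809

hit rate = 0.781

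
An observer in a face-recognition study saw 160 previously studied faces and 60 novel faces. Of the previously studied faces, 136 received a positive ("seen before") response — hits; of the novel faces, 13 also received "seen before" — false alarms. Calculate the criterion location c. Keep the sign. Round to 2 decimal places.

H = 136/160 = 0.8500
FA = 13/60 = 0.2167
z(H) = 1.036
z(FA) = -0.783
c = −½·[z(H) + z(FA)] = −0.5 × (1.036 + (-0.783)) = -0.1265

c = -0.13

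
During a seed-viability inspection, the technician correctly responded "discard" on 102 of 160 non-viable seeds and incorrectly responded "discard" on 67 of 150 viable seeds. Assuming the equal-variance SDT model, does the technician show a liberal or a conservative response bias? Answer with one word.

z(H) = 0.352, z(FA) = -0.134
c = −½·(z(H) + z(FA)) = -0.109
c < 0 → liberal criterion (biased toward responding “yes”).

liberal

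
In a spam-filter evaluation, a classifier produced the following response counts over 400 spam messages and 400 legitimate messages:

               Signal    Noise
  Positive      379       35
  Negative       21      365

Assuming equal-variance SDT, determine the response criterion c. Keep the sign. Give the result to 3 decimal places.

c = -0.132

H = 379/400 = 0.9475
FA = 35/400 = 0.0875
z(H) = z(0.9475) = 1.6211
z(FA) = z(0.0875) = -1.3563
c = −½·[z(H) + z(FA)] = −0.5 × (1.6211 + (-1.3563)) = -0.1324
c < 0: the classifier has a liberal response bias.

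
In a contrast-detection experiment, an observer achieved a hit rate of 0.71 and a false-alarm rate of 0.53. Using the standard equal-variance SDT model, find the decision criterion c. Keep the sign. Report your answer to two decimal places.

c = -0.31

z(H) = z(0.71) = 0.553
z(FA) = z(0.53) = 0.075
c = −½·[z(H) + z(FA)] = −0.5 × (0.553 + 0.075) = -0.314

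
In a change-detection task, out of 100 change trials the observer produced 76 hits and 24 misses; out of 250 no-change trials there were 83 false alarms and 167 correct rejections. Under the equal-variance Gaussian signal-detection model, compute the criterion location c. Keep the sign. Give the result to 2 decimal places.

H = 76/100 = 0.7600
FA = 83/250 = 0.3320
z(H) = 0.706
z(FA) = -0.434
c = −½·[z(H) + z(FA)] = −0.5 × (0.706 + (-0.434)) = -0.136

c = -0.14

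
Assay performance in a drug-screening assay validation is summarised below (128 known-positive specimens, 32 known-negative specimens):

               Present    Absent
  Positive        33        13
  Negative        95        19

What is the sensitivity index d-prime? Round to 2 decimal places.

d-prime = -0.41

H = 33/128 = 0.2578
FA = 13/32 = 0.4062
z(H) = -0.6501
z(FA) = -0.2373
d' = z(H) − z(FA) = -0.6501 − (-0.2373) = -0.4128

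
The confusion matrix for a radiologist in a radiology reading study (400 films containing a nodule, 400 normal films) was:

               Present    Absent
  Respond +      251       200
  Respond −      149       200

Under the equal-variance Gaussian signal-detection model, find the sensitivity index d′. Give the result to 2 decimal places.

d′ = 0.33

H = 251/400 = 0.6275
FA = 200/400 = 0.5000
Φ⁻¹(H) = Φ⁻¹(0.6275) = 0.3252
Φ⁻¹(FA) = Φ⁻¹(0.5000) = 0.0000
d' = z(H) − z(FA) = 0.3252 − 0.0000 = 0.3252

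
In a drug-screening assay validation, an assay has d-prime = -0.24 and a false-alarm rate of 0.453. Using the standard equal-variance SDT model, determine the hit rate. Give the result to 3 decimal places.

z(false-alarm rate) = z(0.453) = -0.1181
z(H) = z(FA) + d' = -0.1181 + (-0.24) = -0.3581
hit rate = Φ(-0.3581) = 0.3601

hit rate = 0.360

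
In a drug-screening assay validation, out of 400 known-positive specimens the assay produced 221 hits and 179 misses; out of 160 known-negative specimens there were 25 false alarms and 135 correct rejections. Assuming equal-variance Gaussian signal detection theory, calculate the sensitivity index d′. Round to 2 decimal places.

H = 221/400 = 0.5525
FA = 25/160 = 0.1562
z(H) = z(0.5525) = 0.1320
z(FA) = z(0.1562) = -1.0102
d' = z(H) − z(FA) = 0.1320 − (-1.0102) = 1.1422

d′ = 1.14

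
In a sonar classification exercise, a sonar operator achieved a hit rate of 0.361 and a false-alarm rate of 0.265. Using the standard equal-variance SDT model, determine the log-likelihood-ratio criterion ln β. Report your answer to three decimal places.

ln β = 0.134

Φ⁻¹(H) = -0.3558
Φ⁻¹(FA) = -0.6280
ln β = −½·[z(H)² − z(FA)²] = −0.5 × (0.1266 − 0.3944) = 0.1339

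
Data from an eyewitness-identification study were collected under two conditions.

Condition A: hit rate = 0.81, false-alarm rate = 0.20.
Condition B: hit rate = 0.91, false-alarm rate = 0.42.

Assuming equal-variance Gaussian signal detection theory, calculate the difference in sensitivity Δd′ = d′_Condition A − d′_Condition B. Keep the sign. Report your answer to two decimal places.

Δd′ = 0.18

Condition A: z(0.81) = 0.878, z(0.20) = -0.842, d' = 1.720
Condition B: z(0.91) = 1.341, z(0.42) = -0.202, d' = 1.543
Δd' = d'_Condition A − d'_Condition B = 1.720 − 1.543 = 0.177
Condition A has the higher sensitivity.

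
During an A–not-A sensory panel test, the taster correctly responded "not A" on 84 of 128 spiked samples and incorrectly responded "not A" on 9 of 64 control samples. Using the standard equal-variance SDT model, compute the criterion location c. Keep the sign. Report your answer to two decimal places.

c = 0.34

H = 84/128 = 0.6562
FA = 9/64 = 0.1406
z(H) = 0.4021
z(FA) = -1.0776
c = −½·[z(H) + z(FA)] = −0.5 × (0.4021 + (-1.0776)) = 0.33775
c > 0: the taster has a conservative response bias.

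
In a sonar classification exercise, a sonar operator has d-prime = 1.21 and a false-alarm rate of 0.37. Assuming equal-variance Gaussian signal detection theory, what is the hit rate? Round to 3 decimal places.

z(false-alarm rate) = z(0.37) = -0.3319
z(H) = z(FA) + d' = -0.3319 + 1.21 = 0.8781
hit rate = Φ(0.8781) = 0.8101

hit rate = 0.810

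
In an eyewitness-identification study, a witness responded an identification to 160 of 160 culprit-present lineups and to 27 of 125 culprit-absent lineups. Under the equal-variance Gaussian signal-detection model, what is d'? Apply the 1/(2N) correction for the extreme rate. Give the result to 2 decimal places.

d' = 3.52

The hit rate is 160/160 = 1, so apply the 1/(2N) correction: H → 1 − 1/(2·160) = 0.99687.
z(H) = z(0.99687) = 2.734
z(FA) = z(0.21600) = -0.786
d' = 2.734 − (-0.786) = 3.520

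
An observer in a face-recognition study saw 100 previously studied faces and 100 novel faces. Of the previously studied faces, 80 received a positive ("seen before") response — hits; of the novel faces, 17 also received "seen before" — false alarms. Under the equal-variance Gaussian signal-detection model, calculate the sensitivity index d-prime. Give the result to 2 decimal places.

d-prime = 1.80

H = 80/100 = 0.8000
FA = 17/100 = 0.1700
Φ⁻¹(H) = 0.842
Φ⁻¹(FA) = -0.954
d' = z(H) − z(FA) = 0.842 − (-0.954) = 1.796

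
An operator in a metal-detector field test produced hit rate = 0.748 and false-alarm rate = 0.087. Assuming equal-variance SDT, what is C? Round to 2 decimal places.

C = 0.35

Φ⁻¹(0.748) = 0.6682, Φ⁻¹(0.087) = -1.3595
c = −½·[z(H) + z(FA)] = −0.5 × (0.6682 + (-1.3595)) = 0.34565
c > 0: the operator has a conservative response bias.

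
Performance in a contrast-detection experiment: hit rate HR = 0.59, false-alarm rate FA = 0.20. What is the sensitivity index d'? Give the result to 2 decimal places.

Φ⁻¹(0.59) = 0.2275, Φ⁻¹(0.20) = -0.8416
d' = z(H) − z(FA) = 0.2275 − (-0.8416) = 1.0691

d' = 1.07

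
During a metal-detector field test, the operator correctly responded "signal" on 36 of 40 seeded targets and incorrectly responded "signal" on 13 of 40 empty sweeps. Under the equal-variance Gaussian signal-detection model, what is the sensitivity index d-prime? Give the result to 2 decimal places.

d-prime = 1.74

H = 36/40 = 0.9000
FA = 13/40 = 0.3250
z(H) = z(0.9000) = 1.282
z(FA) = z(0.3250) = -0.454
d' = z(H) − z(FA) = 1.282 − (-0.454) = 1.736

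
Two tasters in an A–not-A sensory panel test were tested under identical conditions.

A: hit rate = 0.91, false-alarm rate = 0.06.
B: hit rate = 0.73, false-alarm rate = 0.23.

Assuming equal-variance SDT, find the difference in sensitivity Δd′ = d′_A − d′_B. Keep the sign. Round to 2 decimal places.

A: z(0.91) = 1.341, z(0.06) = -1.555, d' = 2.896
B: z(0.73) = 0.613, z(0.23) = -0.739, d' = 1.352
Δd' = d'_A − d'_B = 2.896 − 1.352 = 1.544
A has the higher sensitivity.

Δd′ = 1.54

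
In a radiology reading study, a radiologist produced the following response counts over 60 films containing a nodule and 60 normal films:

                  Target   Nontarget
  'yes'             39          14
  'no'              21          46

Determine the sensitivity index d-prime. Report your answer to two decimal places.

H = 39/60 = 0.6500
FA = 14/60 = 0.2333
Φ⁻¹(H) = Φ⁻¹(0.6500) = 0.385
Φ⁻¹(FA) = Φ⁻¹(0.2333) = -0.728
d' = z(H) − z(FA) = 0.385 − (-0.728) = 1.113

d-prime = 1.11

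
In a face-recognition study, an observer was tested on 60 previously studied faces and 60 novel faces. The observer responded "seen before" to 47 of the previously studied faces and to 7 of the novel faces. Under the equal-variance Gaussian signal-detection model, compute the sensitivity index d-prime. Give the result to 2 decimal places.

d-prime = 1.98

H = 47/60 = 0.7833
FA = 7/60 = 0.1167
z(H) = 0.783
z(FA) = -1.192
d' = z(H) − z(FA) = 0.783 − (-1.192) = 1.975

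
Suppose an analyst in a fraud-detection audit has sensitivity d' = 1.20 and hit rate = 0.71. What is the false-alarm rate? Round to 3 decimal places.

z(hit rate) = z(0.71) = 0.5534
z(FA) = z(H) − d' = 0.5534 − 1.20 = -0.6466
false-alarm rate = Φ(-0.6466) = 0.2589

false-alarm rate = 0.259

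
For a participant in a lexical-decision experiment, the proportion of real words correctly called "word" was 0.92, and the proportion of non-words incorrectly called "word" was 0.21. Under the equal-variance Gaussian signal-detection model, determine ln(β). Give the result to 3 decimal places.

ln β = -0.662

Φ⁻¹(0.92) = 1.4051, Φ⁻¹(0.21) = -0.8064
ln β = −½·[z(H)² − z(FA)²] = −0.5 × (1.9743 − 0.6503) = -0.6620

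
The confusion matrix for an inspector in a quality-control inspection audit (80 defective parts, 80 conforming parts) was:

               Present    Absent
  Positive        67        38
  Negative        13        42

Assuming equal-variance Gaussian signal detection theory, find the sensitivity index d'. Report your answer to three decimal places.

d' = 1.047

H = 67/80 = 0.8375
FA = 38/80 = 0.4750
Φ⁻¹(0.8375) = 0.9842, Φ⁻¹(0.4750) = -0.0627
d' = z(H) − z(FA) = 0.9842 − (-0.0627) = 1.0469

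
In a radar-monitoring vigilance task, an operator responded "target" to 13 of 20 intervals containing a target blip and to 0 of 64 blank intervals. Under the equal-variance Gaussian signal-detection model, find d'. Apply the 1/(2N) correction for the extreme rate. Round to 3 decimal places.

d' = 2.803

The false-alarm rate is 0/64 = 0, so apply the 1/(2N) correction: FA → 1/(2·64) = 0.00781.
z(H) = z(0.65000) = 0.3853
z(FA) = z(0.00781) = -2.4177
d' = 0.3853 − (-2.4177) = 2.8030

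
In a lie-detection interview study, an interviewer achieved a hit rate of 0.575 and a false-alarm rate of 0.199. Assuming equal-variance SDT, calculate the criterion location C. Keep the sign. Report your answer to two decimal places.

C = 0.33

Φ⁻¹(H) = 0.189
Φ⁻¹(FA) = -0.845
c = −½·[z(H) + z(FA)] = −0.5 × (0.189 + (-0.845)) = 0.328
c > 0: the interviewer has a conservative response bias.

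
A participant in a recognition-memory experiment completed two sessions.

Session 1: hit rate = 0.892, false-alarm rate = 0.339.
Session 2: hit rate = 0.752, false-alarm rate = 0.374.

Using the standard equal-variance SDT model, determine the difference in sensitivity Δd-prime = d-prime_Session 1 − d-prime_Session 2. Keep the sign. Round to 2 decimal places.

Session 1: z(0.892) = 1.237, z(0.339) = -0.415, d' = 1.652
Session 2: z(0.752) = 0.681, z(0.374) = -0.321, d' = 1.002
Δd' = d'_Session 1 − d'_Session 2 = 1.652 − 1.002 = 0.650
Session 1 has the higher sensitivity.

Δd-prime = 0.65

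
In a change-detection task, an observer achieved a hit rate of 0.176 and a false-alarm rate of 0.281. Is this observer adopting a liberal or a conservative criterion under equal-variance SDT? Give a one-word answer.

conservative

z(H) = -0.931, z(FA) = -0.580
c = −½·(z(H) + z(FA)) = 0.7555
c > 0 → conservative criterion (biased toward responding “no”).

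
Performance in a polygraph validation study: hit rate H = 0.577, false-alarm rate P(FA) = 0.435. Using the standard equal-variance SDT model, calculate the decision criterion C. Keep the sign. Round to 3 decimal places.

z(H) = z(0.577) = 0.1942
z(FA) = z(0.435) = -0.1637
c = −½·[z(H) + z(FA)] = −0.5 × (0.1942 + (-0.1637)) = -0.01525
c < 0: the examiner has a liberal response bias.

C = -0.015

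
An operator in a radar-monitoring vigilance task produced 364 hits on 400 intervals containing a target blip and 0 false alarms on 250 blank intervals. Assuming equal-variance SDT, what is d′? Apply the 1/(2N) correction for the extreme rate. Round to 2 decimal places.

The false-alarm rate is 0/250 = 0, so apply the 1/(2N) correction: FA → 1/(2·250) = 0.00200.
z(H) = z(0.91000) = 1.341
z(FA) = z(0.00200) = -2.878
d' = 1.341 − (-2.878) = 4.219

d′ = 4.22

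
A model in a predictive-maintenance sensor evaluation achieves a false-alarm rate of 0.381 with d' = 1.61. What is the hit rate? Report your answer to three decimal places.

hit rate = 0.904

z(false-alarm rate) = z(0.381) = -0.3029
z(H) = z(FA) + d' = -0.3029 + 1.61 = 1.3071
hit rate = Φ(1.3071) = 0.9044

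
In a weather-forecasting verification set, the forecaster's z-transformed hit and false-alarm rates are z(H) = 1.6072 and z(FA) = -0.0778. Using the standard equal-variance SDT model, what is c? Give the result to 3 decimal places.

c = -0.765

c = −½·[z(H) + z(FA)] = −½·(1.6072 + (-0.0778)) = -0.7647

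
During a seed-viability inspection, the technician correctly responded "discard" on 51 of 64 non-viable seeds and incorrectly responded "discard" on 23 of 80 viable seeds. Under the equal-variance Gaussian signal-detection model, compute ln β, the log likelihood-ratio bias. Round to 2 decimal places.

H = 51/64 = 0.7969
FA = 23/80 = 0.2875
z(0.7969) = 0.831, z(0.2875) = -0.561
ln β = −½·[z(H)² − z(FA)²] = −0.5 × (0.691 − 0.315) = -0.188

ln β = -0.19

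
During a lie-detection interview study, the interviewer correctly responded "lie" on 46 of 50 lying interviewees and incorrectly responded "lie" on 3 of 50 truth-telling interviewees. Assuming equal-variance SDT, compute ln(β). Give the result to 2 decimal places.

H = 46/50 = 0.9200
FA = 3/50 = 0.0600
z(0.9200) = 1.405, z(0.0600) = -1.555
ln β = −½·[z(H)² − z(FA)²] = −0.5 × (1.974 − 2.418) = 0.222

ln β = 0.22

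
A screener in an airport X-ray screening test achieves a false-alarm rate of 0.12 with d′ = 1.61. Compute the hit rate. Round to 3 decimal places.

hit rate = 0.668

z(false-alarm rate) = z(0.12) = -1.1750
z(H) = z(FA) + d' = -1.1750 + 1.61 = 0.4350
hit rate = Φ(0.4350) = 0.6682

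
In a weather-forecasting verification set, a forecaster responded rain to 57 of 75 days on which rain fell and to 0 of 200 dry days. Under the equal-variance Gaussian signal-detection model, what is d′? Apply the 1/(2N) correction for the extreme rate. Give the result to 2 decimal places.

d′ = 3.51

The false-alarm rate is 0/200 = 0, so apply the 1/(2N) correction: FA → 1/(2·200) = 0.00250.
z(H) = z(0.76000) = 0.706
z(FA) = z(0.00250) = -2.807
d' = 0.706 − (-2.807) = 3.513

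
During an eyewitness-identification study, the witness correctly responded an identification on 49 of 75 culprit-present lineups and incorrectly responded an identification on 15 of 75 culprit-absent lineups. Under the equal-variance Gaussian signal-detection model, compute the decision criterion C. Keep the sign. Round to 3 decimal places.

C = 0.224

H = 49/75 = 0.6533
FA = 15/75 = 0.2000
z(H) = z(0.6533) = 0.3942
z(FA) = z(0.2000) = -0.8416
c = −½·[z(H) + z(FA)] = −0.5 × (0.3942 + (-0.8416)) = 0.2237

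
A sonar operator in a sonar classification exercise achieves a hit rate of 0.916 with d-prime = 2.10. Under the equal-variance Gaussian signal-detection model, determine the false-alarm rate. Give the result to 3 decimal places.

false-alarm rate = 0.235

z(hit rate) = z(0.916) = 1.3787
z(FA) = z(H) − d' = 1.3787 − 2.10 = -0.7213
false-alarm rate = Φ(-0.7213) = 0.2354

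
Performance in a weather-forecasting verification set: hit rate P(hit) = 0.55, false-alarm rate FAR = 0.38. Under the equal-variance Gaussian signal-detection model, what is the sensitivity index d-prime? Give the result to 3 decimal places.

d-prime = 0.431

z(0.55) = 0.1257, z(0.38) = -0.3055
d' = z(H) − z(FA) = 0.1257 − (-0.3055) = 0.4312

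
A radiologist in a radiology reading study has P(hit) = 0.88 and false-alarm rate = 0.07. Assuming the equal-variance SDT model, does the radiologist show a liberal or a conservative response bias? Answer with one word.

z(H) = 1.175, z(FA) = -1.476
c = −½·(z(H) + z(FA)) = 0.1505
c > 0 → conservative criterion (biased toward responding “no”).

conservative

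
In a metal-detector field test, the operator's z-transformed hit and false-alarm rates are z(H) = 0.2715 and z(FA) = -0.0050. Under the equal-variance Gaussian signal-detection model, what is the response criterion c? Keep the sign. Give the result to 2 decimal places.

c = −½·[z(H) + z(FA)] = −½·(0.2715 + (-0.0050)) = -0.13325
c < 0: the operator has a liberal response bias.

c = -0.13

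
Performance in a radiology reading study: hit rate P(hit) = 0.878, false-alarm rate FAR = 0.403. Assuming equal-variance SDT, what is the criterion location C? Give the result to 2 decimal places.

C = -0.46

z(0.878) = 1.165, z(0.403) = -0.246
c = −½·[z(H) + z(FA)] = −0.5 × (1.165 + (-0.246)) = -0.4595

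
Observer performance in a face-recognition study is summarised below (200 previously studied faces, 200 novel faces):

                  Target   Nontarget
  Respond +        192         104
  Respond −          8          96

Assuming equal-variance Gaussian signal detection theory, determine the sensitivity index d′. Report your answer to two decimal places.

H = 192/200 = 0.9600
FA = 104/200 = 0.5200
z(H) = z(0.9600) = 1.751
z(FA) = z(0.5200) = 0.050
d' = z(H) − z(FA) = 1.751 − 0.050 = 1.701

d′ = 1.70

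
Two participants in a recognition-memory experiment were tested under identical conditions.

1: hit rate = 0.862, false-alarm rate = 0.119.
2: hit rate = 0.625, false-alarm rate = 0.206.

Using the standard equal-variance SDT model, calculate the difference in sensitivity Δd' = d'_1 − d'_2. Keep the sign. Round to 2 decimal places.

1: z(0.862) = 1.089, z(0.119) = -1.180, d' = 2.269
2: z(0.625) = 0.319, z(0.206) = -0.820, d' = 1.139
Δd' = d'_1 − d'_2 = 2.269 − 1.139 = 1.130
1 has the higher sensitivity.

Δd' = 1.13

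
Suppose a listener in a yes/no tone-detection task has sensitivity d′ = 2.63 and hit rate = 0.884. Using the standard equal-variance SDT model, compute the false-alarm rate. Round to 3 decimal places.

false-alarm rate = 0.076

z(hit rate) = z(0.884) = 1.1952
z(FA) = z(H) − d' = 1.1952 − 2.63 = -1.4348
false-alarm rate = Φ(-1.4348) = 0.0757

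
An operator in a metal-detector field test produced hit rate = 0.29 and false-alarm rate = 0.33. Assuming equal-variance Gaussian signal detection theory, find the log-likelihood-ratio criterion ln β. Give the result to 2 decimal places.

ln β = -0.06

z(H) = z(0.29) = -0.553
z(FA) = z(0.33) = -0.440
ln β = −½·[z(H)² − z(FA)²] = −0.5 × (0.306 − 0.194) = -0.056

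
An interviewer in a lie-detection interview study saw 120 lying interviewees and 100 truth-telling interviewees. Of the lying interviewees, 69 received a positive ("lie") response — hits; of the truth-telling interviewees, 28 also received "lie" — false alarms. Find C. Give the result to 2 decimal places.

H = 69/120 = 0.5750
FA = 28/100 = 0.2800
z(H) = z(0.5750) = 0.189
z(FA) = z(0.2800) = -0.583
c = −½·[z(H) + z(FA)] = −0.5 × (0.189 + (-0.583)) = 0.197

C = 0.20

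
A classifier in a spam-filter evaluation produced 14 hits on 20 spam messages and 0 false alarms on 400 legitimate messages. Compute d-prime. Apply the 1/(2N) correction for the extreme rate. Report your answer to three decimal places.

d-prime = 3.548

The false-alarm rate is 0/400 = 0, so apply the 1/(2N) correction: FA → 1/(2·400) = 0.00125.
z(H) = z(0.70000) = 0.5244
z(FA) = z(0.00125) = -3.0233
d' = 0.5244 − (-3.0233) = 3.5477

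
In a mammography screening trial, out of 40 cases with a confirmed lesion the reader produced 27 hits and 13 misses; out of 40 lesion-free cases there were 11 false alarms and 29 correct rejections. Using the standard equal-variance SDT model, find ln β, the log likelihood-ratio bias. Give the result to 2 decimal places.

ln β = 0.08

H = 27/40 = 0.6750
FA = 11/40 = 0.2750
Φ⁻¹(H) = 0.454
Φ⁻¹(FA) = -0.598
ln β = −½·[z(H)² − z(FA)²] = −0.5 × (0.206 − 0.358) = 0.076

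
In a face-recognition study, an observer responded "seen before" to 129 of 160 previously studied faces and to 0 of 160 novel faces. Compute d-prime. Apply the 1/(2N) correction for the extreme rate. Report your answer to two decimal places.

d-prime = 3.60

The false-alarm rate is 0/160 = 0, so apply the 1/(2N) correction: FA → 1/(2·160) = 0.00313.
z(H) = z(0.80625) = 0.864
z(FA) = z(0.00313) = -2.734
d' = 0.864 − (-2.734) = 3.598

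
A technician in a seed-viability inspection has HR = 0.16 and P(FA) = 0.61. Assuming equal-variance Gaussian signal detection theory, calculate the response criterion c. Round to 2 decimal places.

c = 0.36

z(0.16) = -0.9945, z(0.61) = 0.2793
c = −½·[z(H) + z(FA)] = −0.5 × (-0.9945 + 0.2793) = 0.3576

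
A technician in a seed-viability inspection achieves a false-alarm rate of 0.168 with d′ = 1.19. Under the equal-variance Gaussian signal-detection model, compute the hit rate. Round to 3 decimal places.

z(false-alarm rate) = z(0.168) = -0.9621
z(H) = z(FA) + d' = -0.9621 + 1.19 = 0.2279
hit rate = Φ(0.2279) = 0.5901

hit rate = 0.590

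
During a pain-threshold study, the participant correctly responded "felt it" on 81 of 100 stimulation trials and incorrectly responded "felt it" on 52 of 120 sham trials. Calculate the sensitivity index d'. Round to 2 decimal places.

H = 81/100 = 0.8100
FA = 52/120 = 0.4333
Φ⁻¹(0.8100) = 0.878, Φ⁻¹(0.4333) = -0.168
d' = z(H) − z(FA) = 0.878 − (-0.168) = 1.046

d' = 1.05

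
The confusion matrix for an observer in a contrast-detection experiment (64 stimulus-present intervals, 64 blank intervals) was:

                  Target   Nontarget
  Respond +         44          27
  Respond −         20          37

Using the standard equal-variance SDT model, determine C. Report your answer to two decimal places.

C = -0.15

H = 44/64 = 0.6875
FA = 27/64 = 0.4219
z(0.6875) = 0.489, z(0.4219) = -0.197
c = −½·[z(H) + z(FA)] = −0.5 × (0.489 + (-0.197)) = -0.146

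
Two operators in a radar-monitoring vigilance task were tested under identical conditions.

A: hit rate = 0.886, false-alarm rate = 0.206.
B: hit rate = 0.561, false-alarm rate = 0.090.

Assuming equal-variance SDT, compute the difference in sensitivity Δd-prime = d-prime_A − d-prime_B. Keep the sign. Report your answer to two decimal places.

Δd-prime = 0.53

A: z(0.886) = 1.206, z(0.206) = -0.820, d' = 2.026
B: z(0.561) = 0.154, z(0.090) = -1.341, d' = 1.495
Δd' = d'_A − d'_B = 2.026 − 1.495 = 0.531
A has the higher sensitivity.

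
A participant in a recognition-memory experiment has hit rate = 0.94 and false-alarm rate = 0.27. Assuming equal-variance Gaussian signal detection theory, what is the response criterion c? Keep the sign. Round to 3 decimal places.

z(H) = 1.5548
z(FA) = -0.6128
c = −½·[z(H) + z(FA)] = −0.5 × (1.5548 + (-0.6128)) = -0.4710
c < 0: the participant has a liberal response bias.

c = -0.471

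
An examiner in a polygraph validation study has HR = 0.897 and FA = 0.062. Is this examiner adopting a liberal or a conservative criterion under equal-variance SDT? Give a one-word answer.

conservative

z(H) = 1.265, z(FA) = -1.538
c = −½·(z(H) + z(FA)) = 0.1365
c > 0 → conservative criterion (biased toward responding “no”).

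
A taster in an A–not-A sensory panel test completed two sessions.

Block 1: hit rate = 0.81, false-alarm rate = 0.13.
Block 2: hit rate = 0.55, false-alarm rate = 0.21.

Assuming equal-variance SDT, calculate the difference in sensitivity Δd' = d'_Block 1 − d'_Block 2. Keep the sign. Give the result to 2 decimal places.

Δd' = 1.07

Block 1: z(0.81) = 0.878, z(0.13) = -1.126, d' = 2.004
Block 2: z(0.55) = 0.126, z(0.21) = -0.806, d' = 0.932
Δd' = d'_Block 1 − d'_Block 2 = 2.004 − 0.932 = 1.072
Block 1 has the higher sensitivity.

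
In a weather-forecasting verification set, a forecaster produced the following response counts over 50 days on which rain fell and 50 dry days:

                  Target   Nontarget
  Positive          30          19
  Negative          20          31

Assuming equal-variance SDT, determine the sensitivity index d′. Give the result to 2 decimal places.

d′ = 0.56

H = 30/50 = 0.6000
FA = 19/50 = 0.3800
Φ⁻¹(H) = Φ⁻¹(0.6000) = 0.253
Φ⁻¹(FA) = Φ⁻¹(0.3800) = -0.305
d' = z(H) − z(FA) = 0.253 − (-0.305) = 0.558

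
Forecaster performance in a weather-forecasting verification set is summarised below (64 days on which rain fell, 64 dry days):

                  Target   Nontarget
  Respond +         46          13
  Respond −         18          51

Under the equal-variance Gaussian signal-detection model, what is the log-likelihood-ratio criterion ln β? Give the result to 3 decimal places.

H = 46/64 = 0.7188
FA = 13/64 = 0.2031
z(H) = z(0.7188) = 0.5793
z(FA) = z(0.2031) = -0.8306
ln β = −½·[z(H)² − z(FA)²] = −0.5 × (0.3356 − 0.6899) = 0.17715

ln β = 0.177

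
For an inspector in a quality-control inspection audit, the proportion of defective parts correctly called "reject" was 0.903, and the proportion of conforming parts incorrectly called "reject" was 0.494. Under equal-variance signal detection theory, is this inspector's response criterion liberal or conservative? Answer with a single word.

z(H) = 1.299, z(FA) = -0.015
c = −½·(z(H) + z(FA)) = -0.642
c < 0 → liberal criterion (biased toward responding “yes”).

liberal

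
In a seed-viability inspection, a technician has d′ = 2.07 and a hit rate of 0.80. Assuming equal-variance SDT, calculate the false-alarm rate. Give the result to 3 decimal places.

false-alarm rate = 0.110

z(hit rate) = z(0.80) = 0.8416
z(FA) = z(H) − d' = 0.8416 − 2.07 = -1.2284
false-alarm rate = Φ(-1.2284) = 0.1096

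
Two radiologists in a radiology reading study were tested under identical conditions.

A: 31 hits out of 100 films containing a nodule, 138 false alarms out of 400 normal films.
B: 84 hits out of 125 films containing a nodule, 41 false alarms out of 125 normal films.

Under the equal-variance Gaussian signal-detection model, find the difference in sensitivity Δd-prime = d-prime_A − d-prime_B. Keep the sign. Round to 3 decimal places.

A: z(0.3100) = -0.4959, z(0.3450) = -0.3989, d' = -0.0970
B: z(0.6720) = 0.4454, z(0.3280) = -0.4454, d' = 0.8908
Δd' = d'_A − d'_B = -0.0970 − 0.8908 = -0.9878
B has the higher sensitivity.

Δd-prime = -0.988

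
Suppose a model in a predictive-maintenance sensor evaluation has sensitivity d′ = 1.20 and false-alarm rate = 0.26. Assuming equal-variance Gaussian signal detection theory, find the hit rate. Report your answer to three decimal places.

hit rate = 0.711

z(false-alarm rate) = z(0.26) = -0.6433
z(H) = z(FA) + d' = -0.6433 + 1.20 = 0.5567
hit rate = Φ(0.5567) = 0.7111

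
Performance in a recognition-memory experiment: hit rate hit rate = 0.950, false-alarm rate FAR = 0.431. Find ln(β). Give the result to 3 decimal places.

ln β = -1.338

z(H) = 1.6449
z(FA) = -0.1738
ln β = −½·[z(H)² − z(FA)²] = −0.5 × (2.7057 − 0.0302) = -1.33775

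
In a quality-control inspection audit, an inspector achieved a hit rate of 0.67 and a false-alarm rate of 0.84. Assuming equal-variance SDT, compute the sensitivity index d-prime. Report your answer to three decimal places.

Φ⁻¹(H) = Φ⁻¹(0.67) = 0.4399
Φ⁻¹(FA) = Φ⁻¹(0.84) = 0.9945
d' = z(H) − z(FA) = 0.4399 − 0.9945 = -0.5546

d-prime = -0.555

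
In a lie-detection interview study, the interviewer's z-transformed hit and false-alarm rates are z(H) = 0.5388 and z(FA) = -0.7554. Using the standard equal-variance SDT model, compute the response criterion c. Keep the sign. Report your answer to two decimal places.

c = 0.11

c = −½·[z(H) + z(FA)] = −½·(0.5388 + (-0.7554)) = 0.1083
c > 0: the interviewer has a conservative response bias.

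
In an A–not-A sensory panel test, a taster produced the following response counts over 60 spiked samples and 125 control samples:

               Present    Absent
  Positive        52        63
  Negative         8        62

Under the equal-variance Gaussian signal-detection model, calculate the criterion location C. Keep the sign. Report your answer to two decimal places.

H = 52/60 = 0.8667
FA = 63/125 = 0.5040
z(H) = 1.111
z(FA) = 0.010
c = −½·[z(H) + z(FA)] = −0.5 × (1.111 + 0.010) = -0.5605

C = -0.56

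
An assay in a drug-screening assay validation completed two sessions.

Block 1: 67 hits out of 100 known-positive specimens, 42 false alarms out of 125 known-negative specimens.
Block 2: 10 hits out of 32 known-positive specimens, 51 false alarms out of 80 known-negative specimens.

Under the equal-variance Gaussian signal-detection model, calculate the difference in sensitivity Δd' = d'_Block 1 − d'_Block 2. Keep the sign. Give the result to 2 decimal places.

Block 1: z(0.6700) = 0.440, z(0.3360) = -0.423, d' = 0.863
Block 2: z(0.3125) = -0.489, z(0.6375) = 0.352, d' = -0.841
Δd' = d'_Block 1 − d'_Block 2 = 0.863 − (-0.841) = 1.704
Block 1 has the higher sensitivity.

Δd' = 1.70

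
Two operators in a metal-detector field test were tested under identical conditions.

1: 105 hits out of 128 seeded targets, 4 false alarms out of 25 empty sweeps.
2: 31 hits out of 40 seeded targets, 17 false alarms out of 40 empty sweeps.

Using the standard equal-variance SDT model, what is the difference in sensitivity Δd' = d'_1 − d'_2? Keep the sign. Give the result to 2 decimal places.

1: z(0.8203) = 0.917, z(0.1600) = -0.994, d' = 1.911
2: z(0.7750) = 0.755, z(0.4250) = -0.189, d' = 0.944
Δd' = d'_1 − d'_2 = 1.911 − 0.944 = 0.967
1 has the higher sensitivity.

Δd' = 0.97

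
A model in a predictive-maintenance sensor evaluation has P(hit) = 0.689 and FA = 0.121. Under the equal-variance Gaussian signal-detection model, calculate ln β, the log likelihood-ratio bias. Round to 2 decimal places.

ln β = 0.56

z(H) = 0.493
z(FA) = -1.170
ln β = −½·[z(H)² − z(FA)²] = −0.5 × (0.243 − 1.369) = 0.563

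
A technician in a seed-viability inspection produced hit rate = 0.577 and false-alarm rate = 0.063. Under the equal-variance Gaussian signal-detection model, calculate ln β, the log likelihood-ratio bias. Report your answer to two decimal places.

ln β = 1.15

z(0.577) = 0.194, z(0.063) = -1.530
ln β = −½·[z(H)² − z(FA)²] = −0.5 × (0.038 − 2.341) = 1.1515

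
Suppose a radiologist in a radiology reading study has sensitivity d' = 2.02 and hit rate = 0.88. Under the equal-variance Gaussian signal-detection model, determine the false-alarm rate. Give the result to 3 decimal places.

false-alarm rate = 0.199

z(hit rate) = z(0.88) = 1.1750
z(FA) = z(H) − d' = 1.1750 − 2.02 = -0.8450
false-alarm rate = Φ(-0.8450) = 0.1991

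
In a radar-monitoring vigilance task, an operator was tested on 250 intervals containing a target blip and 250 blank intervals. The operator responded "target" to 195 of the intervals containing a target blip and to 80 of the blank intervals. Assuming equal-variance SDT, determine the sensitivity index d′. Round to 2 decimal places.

d′ = 1.24

H = 195/250 = 0.7800
FA = 80/250 = 0.3200
z(0.7800) = 0.772, z(0.3200) = -0.468
d' = z(H) − z(FA) = 0.772 − (-0.468) = 1.240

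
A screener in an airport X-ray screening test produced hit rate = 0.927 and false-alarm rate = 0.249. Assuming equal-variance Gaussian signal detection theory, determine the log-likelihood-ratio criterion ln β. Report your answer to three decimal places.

Φ⁻¹(0.927) = 1.4538, Φ⁻¹(0.249) = -0.6776
ln β = −½·[z(H)² − z(FA)²] = −0.5 × (2.1135 − 0.4591) = -0.8272

ln β = -0.827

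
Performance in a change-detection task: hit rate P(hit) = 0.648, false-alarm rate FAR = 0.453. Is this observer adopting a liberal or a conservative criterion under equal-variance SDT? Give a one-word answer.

z(H) = 0.380, z(FA) = -0.118
c = −½·(z(H) + z(FA)) = -0.131
c < 0 → liberal criterion (biased toward responding “yes”).

liberal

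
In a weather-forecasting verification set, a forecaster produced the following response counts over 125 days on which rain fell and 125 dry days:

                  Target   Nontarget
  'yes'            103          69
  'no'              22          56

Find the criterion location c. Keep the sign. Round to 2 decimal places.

c = -0.53

H = 103/125 = 0.8240
FA = 69/125 = 0.5520
z(H) = 0.931
z(FA) = 0.131
c = −½·[z(H) + z(FA)] = −0.5 × (0.931 + 0.131) = -0.531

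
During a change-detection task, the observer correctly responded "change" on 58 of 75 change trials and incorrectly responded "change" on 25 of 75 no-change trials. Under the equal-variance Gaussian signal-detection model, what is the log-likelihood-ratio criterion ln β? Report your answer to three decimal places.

ln β = -0.188

H = 58/75 = 0.7733
FA = 25/75 = 0.3333
z(H) = z(0.7733) = 0.7498
z(FA) = z(0.3333) = -0.4308
ln β = −½·[z(H)² − z(FA)²] = −0.5 × (0.5622 − 0.1856) = -0.1883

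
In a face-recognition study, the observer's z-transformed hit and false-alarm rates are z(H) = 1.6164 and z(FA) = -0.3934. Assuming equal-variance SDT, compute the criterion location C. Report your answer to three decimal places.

C = -0.612

c = −½·[z(H) + z(FA)] = −½·(1.6164 + (-0.3934)) = -0.6115
c < 0: the observer has a liberal response bias.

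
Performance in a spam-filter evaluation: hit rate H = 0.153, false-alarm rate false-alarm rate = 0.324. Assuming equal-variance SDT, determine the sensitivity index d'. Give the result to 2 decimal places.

d' = -0.57

z(0.153) = -1.024, z(0.324) = -0.457
d' = z(H) − z(FA) = -1.024 − (-0.457) = -0.567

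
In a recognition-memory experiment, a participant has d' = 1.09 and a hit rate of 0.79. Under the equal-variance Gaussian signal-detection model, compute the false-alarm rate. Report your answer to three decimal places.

false-alarm rate = 0.388

z(hit rate) = z(0.79) = 0.8064
z(FA) = z(H) − d' = 0.8064 − 1.09 = -0.2836
false-alarm rate = Φ(-0.2836) = 0.3884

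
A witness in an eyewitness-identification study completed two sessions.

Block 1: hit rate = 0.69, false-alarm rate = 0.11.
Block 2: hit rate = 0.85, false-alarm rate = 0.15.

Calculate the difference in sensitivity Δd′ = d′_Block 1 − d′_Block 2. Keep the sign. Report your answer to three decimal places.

Block 1: z(0.69) = 0.4959, z(0.11) = -1.2265, d' = 1.7224
Block 2: z(0.85) = 1.0364, z(0.15) = -1.0364, d' = 2.0728
Δd' = d'_Block 1 − d'_Block 2 = 1.7224 − 2.0728 = -0.3504
Block 2 has the higher sensitivity.

Δd′ = -0.350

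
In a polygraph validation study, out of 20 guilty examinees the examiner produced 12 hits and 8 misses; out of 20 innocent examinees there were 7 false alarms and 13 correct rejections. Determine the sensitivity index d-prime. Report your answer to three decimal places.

H = 12/20 = 0.6000
FA = 7/20 = 0.3500
z(0.6000) = 0.2533, z(0.3500) = -0.3853
d' = z(H) − z(FA) = 0.2533 − (-0.3853) = 0.6386

d-prime = 0.639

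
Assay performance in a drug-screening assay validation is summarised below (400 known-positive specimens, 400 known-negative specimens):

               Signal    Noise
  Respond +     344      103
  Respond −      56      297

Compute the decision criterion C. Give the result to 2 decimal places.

C = -0.21

H = 344/400 = 0.8600
FA = 103/400 = 0.2575
Φ⁻¹(0.8600) = 1.0803, Φ⁻¹(0.2575) = -0.6511
c = −½·[z(H) + z(FA)] = −0.5 × (1.0803 + (-0.6511)) = -0.2146
c < 0: the assay has a liberal response bias.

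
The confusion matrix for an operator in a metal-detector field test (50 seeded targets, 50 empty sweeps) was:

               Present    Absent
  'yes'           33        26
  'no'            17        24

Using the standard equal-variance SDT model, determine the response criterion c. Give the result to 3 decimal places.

H = 33/50 = 0.6600
FA = 26/50 = 0.5200
z(H) = z(0.6600) = 0.4125
z(FA) = z(0.5200) = 0.0502
c = −½·[z(H) + z(FA)] = −0.5 × (0.4125 + 0.0502) = -0.23135

c = -0.231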